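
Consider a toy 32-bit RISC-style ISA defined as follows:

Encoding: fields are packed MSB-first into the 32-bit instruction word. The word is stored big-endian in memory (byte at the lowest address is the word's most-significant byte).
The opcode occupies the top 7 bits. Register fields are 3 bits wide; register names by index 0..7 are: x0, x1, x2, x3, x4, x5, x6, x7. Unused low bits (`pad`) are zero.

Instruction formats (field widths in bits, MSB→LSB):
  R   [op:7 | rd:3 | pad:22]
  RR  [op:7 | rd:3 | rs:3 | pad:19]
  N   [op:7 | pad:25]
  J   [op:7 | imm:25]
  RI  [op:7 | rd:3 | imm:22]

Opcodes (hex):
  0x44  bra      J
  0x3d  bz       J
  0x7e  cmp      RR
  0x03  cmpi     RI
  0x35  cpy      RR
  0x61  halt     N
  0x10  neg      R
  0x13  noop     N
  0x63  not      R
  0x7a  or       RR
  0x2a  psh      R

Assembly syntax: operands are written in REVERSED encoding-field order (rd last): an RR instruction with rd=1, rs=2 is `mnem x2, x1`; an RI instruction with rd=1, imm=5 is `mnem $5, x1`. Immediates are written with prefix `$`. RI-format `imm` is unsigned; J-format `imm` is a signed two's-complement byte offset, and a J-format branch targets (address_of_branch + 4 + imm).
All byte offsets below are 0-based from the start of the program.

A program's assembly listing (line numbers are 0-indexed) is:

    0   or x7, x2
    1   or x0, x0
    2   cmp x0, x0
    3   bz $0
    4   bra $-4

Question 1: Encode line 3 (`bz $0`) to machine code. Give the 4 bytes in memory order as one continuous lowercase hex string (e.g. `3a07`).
7a000000

3. bz fields op=0x3d:7|imm=0:25 → word 7a000000h → 7a 00 00 00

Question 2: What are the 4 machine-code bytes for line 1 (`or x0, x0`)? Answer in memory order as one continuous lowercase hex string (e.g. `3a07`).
line 1 (or): pack op=0x7a:7|rd=0:3|rs=0:3|pad=0:19 = 0xf4000000; big→ f4 00 00 00

f4000000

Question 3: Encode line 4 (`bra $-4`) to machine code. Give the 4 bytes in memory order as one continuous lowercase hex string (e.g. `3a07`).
89fffffc

4. bra fields op=0x44:7|imm=-4:25 → word 89fffffch → 89 ff ff fc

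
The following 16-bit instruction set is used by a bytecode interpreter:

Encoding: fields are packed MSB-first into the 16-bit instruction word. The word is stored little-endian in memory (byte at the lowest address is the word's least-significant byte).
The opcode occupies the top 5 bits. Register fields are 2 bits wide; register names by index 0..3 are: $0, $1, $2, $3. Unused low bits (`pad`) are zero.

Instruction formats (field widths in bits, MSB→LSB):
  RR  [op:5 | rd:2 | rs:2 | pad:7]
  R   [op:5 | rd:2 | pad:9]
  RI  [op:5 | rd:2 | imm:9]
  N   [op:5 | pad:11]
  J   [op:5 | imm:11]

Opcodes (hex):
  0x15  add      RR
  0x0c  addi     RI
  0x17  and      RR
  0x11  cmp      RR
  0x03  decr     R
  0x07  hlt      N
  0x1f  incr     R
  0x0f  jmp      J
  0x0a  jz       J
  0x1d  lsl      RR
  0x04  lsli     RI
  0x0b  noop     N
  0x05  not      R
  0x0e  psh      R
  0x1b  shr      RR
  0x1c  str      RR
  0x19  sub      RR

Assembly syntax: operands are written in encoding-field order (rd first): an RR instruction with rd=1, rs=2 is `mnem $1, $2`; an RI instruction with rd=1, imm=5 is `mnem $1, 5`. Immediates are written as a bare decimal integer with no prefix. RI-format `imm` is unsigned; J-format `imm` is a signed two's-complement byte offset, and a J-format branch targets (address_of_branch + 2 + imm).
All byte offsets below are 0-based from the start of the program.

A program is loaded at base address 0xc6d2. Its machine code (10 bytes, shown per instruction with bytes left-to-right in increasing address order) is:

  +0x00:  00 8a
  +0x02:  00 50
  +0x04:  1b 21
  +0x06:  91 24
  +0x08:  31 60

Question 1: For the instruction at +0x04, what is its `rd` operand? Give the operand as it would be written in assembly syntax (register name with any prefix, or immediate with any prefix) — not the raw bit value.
$0

off 0x04: read 1b 21 as little → 0x211b
  top 5b → 0x4 → lsli [RI]
  rd@[10:9]=0x0 ⇒ $0
  imm@[8:0]=0x11b ⇒ 283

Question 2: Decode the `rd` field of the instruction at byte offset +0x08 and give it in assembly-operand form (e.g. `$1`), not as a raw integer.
$0

[08] 31 60 → 0x6031
  op=0x6031>>11=0xc ⇒ addi (RI)
  rd: (w>>9)&0x3=0x0 → $0
  imm: (w>>0)&0x1ff=0x31 → 49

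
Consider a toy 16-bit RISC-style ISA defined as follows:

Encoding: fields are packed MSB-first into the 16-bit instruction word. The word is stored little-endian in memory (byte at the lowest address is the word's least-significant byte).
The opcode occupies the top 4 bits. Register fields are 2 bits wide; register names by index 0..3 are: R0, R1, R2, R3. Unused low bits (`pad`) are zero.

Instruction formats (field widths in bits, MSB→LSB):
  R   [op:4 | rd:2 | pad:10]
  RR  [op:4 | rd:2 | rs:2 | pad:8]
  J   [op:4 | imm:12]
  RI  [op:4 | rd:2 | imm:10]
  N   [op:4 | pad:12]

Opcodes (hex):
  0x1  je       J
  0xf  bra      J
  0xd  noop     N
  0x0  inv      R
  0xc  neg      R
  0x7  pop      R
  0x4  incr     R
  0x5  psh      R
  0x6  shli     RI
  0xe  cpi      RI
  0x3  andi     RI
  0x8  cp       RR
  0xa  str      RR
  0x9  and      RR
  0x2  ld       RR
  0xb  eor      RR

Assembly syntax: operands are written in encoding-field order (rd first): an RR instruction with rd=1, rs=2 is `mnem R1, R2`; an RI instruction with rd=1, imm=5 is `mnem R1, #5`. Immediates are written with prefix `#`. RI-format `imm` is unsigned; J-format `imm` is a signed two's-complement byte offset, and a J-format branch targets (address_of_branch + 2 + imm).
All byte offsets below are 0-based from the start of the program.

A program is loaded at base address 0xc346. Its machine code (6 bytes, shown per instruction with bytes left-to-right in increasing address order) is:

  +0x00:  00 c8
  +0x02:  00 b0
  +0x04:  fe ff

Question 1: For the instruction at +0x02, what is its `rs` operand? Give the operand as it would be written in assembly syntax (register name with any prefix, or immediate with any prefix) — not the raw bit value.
+0x02: 00 b0 ⇒ word 0xb000 (little)
  opcode bits[15:12]=0xb: eor/RR
  [11:10] rd=0 = R0
  [9:8] rs=0 = R0

R0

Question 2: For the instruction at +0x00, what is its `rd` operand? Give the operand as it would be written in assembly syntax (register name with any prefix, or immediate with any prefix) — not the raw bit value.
R2

@+00  little-endian(00 c8) = 0xc800
  op=0xc800>>12=0xc ⇒ neg (R)
  rd: (w>>10)&0x3=0x2 → R2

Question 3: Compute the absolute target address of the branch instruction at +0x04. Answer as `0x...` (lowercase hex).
0xc34a

off 0x04: read fe ff as little → 0xfffe
  op=0xfffe>>12=0xf ⇒ bra (J)
  [11:0] imm=4094 (s12→-2) = #-2
  target = base 0xc346 + off 0x04 + 2 + imm -2 = 0xc34a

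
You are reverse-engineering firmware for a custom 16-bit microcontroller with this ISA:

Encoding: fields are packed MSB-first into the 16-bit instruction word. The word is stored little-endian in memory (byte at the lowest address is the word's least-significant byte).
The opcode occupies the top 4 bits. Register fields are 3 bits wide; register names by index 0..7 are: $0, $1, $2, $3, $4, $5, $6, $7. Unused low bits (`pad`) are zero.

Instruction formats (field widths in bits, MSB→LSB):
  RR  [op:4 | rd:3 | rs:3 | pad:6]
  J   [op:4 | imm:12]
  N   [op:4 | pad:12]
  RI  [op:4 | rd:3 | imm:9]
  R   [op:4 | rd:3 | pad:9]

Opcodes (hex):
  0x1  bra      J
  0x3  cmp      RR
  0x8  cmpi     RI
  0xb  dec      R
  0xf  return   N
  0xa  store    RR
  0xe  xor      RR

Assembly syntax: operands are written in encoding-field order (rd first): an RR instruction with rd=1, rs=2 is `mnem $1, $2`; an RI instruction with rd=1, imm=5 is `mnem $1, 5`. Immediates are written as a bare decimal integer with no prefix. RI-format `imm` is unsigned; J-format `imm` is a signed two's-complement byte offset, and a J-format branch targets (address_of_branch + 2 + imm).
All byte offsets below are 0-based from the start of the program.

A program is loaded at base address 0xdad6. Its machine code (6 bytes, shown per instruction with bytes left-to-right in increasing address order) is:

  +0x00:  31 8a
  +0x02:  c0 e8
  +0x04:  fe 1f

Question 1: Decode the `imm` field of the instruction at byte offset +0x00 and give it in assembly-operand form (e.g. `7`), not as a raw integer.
[00] 31 8a → 0x8a31
  top 4b → 0x8 → cmpi [RI]
  [11:9] rd=5 = $5
  [8:0] imm=49 = 49

49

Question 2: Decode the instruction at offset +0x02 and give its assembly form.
xor $4, $3

[02] c0 e8 → 0xe8c0
  opcode bits[15:12]=0xe: xor/RR
  [11:9] rd=4 = $4
  [8:6] rs=3 = $3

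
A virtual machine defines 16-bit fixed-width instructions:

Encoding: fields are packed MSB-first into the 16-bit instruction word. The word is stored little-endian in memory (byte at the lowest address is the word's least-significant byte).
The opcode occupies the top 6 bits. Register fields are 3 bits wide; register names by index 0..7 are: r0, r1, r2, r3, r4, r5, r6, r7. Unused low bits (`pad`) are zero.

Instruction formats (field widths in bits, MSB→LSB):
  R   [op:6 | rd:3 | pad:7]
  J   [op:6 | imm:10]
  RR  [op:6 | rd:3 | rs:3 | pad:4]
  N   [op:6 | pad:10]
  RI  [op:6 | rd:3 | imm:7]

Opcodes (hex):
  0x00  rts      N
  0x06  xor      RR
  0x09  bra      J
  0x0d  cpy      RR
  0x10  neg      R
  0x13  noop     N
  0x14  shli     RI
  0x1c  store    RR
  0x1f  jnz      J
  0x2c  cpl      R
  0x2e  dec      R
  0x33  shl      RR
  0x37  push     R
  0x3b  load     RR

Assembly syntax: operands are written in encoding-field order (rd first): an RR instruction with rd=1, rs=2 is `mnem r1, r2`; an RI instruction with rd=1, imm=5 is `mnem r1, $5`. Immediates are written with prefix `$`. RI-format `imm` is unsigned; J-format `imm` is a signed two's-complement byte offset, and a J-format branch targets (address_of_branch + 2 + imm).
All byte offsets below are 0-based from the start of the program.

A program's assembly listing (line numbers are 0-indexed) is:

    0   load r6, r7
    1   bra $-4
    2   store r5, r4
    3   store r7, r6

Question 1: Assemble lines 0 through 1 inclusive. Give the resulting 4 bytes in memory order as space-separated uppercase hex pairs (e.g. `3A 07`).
70 EF FC 27

line 0 (load): pack op=0x3b:6|rd=6:3|rs=7:3|pad=0:4 = 0xef70; little→ 70 ef
line 1 (bra): pack op=0x9:6|imm=-4:10 = 0x27fc; little→ fc 27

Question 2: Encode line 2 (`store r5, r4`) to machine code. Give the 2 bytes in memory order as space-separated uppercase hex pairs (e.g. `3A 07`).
C0 72

L2: store op=0x1c:6|rd=5:3|rs=4:3|pad=0:4 ⇒ 0x72c0 ⇒ little c0 72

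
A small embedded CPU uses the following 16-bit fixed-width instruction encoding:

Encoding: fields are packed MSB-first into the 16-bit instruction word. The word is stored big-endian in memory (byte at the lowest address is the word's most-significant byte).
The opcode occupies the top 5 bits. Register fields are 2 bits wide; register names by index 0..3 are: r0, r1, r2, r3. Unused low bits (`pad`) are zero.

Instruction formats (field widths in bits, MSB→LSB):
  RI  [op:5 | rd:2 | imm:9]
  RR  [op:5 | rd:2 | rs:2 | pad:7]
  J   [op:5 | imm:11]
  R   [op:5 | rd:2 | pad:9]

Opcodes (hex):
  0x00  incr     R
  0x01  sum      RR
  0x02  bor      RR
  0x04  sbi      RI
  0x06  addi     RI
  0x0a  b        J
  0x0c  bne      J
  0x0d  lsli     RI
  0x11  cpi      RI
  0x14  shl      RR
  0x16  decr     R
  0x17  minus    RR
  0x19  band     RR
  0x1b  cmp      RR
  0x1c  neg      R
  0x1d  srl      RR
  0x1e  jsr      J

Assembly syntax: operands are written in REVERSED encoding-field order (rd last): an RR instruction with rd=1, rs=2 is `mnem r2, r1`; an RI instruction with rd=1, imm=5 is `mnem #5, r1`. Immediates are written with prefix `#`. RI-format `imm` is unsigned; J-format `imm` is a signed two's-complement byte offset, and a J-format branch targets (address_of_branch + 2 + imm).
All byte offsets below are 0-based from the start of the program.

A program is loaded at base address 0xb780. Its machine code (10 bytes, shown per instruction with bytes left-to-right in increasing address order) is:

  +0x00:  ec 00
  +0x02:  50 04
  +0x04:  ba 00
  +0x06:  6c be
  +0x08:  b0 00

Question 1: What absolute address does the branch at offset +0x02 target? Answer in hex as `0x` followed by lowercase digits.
@+02  big-endian(50 04) = 0x5004
  top 5b → 0xa → b [J]
  imm: (w>>0)&0x7ff=0x4 → #4
  target = base 0xb780 + off 0x02 + 2 + imm 4 = 0xb788

0xb788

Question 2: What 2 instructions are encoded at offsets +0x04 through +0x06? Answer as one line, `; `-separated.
minus r0, r1; lsli #190, r2

off 0x04: read ba 00 as big → 0xba00
  op=0xba00>>11=0x17 ⇒ minus (RR)
  rd: (w>>9)&0x3=0x1 → r1
  rs: (w>>7)&0x3=0x0 → r0
off 0x06: read 6c be as big → 0x6cbe
  op=0x6cbe>>11=0xd ⇒ lsli (RI)
  rd: (w>>9)&0x3=0x2 → r2
  imm: (w>>0)&0x1ff=0xbe → #190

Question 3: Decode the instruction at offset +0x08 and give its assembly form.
decr r0

[08] b0 00 → 0xb000
  op=0xb000>>11=0x16 ⇒ decr (R)
  [10:9] rd=0 = r0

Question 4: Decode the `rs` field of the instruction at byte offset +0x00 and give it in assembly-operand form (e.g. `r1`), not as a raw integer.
r0

@+00  big-endian(ec 00) = 0xec00
  opcode bits[15:11]=0x1d: srl/RR
  rd@[10:9]=0x2 ⇒ r2
  rs@[8:7]=0x0 ⇒ r0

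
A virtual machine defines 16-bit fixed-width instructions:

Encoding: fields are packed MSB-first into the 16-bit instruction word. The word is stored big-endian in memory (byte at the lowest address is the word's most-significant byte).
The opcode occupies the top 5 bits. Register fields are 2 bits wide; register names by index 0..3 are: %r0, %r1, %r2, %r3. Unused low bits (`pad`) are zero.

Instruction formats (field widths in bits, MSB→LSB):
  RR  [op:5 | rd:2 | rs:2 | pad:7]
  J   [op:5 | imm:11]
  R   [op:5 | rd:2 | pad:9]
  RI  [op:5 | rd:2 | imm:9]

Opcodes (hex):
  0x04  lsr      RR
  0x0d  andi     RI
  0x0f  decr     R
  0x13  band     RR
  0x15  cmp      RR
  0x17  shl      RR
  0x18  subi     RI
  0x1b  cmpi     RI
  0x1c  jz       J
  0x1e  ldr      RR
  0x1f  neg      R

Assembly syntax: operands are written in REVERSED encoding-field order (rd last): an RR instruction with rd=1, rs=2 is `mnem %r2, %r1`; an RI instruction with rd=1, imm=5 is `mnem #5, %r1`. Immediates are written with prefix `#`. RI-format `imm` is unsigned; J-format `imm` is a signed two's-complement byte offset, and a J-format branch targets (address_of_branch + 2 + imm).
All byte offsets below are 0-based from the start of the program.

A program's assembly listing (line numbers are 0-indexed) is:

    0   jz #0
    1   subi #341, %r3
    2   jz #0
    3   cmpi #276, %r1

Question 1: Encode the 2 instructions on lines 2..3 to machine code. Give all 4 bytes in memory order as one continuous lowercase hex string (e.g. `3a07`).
line 2 (jz): pack op=0x1c:5|imm=0:11 = 0xe000; big→ e0 00
line 3 (cmpi): pack op=0x1b:5|rd=1:2|imm=276:9 = 0xdb14; big→ db 14

e000db14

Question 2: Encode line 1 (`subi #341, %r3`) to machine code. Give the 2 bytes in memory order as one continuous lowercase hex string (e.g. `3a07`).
c755

line 1 (subi): pack op=0x18:5|rd=3:2|imm=341:9 = 0xc755; big→ c7 55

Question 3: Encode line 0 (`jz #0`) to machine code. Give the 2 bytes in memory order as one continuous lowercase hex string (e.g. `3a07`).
e000

0. jz fields op=0x1c:5|imm=0:11 → word e000h → e0 00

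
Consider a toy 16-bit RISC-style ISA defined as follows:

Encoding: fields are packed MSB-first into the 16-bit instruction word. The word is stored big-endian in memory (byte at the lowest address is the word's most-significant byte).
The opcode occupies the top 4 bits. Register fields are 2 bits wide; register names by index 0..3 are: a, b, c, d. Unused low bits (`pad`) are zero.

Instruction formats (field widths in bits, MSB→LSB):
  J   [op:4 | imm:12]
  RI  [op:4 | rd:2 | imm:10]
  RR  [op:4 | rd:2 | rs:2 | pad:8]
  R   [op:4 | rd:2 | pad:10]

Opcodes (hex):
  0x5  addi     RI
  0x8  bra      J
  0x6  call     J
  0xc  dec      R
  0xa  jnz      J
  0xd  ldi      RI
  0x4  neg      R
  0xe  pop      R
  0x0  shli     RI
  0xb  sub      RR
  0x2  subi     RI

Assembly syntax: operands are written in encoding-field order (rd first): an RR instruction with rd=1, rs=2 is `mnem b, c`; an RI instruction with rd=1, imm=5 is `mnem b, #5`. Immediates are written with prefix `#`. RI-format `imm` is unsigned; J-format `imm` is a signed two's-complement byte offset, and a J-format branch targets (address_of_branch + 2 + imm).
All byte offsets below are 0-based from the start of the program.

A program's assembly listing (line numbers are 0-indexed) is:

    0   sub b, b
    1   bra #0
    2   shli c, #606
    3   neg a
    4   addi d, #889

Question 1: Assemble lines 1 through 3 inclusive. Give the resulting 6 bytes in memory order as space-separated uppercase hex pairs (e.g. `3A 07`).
line 1 (bra): pack op=0x8:4|imm=0:12 = 0x8000; big→ 80 00
line 2 (shli): pack op=0x0:4|rd=2:2|imm=606:10 = 0x0a5e; big→ 0a 5e
line 3 (neg): pack op=0x4:4|rd=0:2|pad=0:10 = 0x4000; big→ 40 00

80 00 0A 5E 40 00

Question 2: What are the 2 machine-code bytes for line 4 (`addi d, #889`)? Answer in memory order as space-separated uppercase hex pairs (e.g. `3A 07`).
5F 79

L4: addi op=0x5:4|rd=3:2|imm=889:10 ⇒ 0x5f79 ⇒ big 5f 79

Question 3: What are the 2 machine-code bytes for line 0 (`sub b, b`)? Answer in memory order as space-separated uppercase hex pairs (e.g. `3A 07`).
B5 00

L0: sub op=0xb:4|rd=1:2|rs=1:2|pad=0:8 ⇒ 0xb500 ⇒ big b5 00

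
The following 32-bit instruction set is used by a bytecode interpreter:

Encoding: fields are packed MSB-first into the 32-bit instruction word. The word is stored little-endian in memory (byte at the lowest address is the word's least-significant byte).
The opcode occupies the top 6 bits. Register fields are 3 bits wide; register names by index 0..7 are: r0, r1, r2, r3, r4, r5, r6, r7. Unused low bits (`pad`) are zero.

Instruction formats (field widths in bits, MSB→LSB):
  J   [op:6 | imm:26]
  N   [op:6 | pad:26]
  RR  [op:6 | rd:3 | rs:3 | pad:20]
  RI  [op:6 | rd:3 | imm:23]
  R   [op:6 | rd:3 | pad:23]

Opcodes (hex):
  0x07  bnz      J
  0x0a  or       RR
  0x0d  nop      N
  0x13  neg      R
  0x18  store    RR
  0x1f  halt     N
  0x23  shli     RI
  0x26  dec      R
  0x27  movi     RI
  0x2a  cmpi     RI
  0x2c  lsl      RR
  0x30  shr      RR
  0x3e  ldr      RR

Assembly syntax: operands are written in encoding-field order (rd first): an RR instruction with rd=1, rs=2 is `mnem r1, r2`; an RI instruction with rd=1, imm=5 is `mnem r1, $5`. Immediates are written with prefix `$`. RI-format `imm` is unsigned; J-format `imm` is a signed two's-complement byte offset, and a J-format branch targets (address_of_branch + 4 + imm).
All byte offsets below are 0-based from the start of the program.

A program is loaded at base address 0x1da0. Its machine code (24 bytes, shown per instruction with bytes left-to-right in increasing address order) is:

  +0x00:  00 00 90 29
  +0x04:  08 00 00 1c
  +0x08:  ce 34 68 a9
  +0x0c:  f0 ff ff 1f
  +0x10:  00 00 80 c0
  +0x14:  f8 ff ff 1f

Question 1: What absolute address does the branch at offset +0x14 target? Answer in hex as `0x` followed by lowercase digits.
+0x14: f8 ff ff 1f ⇒ word 0x1ffffff8 (little)
  opcode bits[31:26]=0x7: bnz/J
  imm: (w>>0)&0x3ffffff=0x3fffff8 (s26→-8) → $-8
  target = base 0x1da0 + off 0x14 + 4 + imm -8 = 0x1db0

0x1db0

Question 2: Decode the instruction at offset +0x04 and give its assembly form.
bnz $8

@+04  little-endian(08 00 00 1c) = 0x1c000008
  opcode bits[31:26]=0x7: bnz/J
  imm@[25:0]=0x8 ⇒ $8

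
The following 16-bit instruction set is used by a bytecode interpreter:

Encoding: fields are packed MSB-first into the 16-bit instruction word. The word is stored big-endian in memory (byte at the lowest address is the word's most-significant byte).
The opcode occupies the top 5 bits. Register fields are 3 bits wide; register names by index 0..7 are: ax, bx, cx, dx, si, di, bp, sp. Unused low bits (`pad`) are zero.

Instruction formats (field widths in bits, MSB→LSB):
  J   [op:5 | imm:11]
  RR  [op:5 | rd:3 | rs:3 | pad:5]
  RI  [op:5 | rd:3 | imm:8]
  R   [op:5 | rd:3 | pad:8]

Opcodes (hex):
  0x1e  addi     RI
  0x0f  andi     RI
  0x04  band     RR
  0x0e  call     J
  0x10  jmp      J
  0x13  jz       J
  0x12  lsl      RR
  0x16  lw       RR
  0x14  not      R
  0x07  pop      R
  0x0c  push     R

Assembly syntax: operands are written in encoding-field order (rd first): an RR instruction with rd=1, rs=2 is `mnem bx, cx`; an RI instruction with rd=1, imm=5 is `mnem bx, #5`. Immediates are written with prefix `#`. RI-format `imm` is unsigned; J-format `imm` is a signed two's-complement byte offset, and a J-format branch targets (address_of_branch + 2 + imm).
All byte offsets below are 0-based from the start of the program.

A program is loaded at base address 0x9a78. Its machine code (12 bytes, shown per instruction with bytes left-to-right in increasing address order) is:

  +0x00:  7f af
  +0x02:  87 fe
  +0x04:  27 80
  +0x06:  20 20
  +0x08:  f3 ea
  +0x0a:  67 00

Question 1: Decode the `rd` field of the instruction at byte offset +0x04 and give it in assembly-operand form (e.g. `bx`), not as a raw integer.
sp

off 0x04: read 27 80 as big → 0x2780
  opcode bits[15:11]=0x4: band/RR
  [10:8] rd=7 = sp
  [7:5] rs=4 = si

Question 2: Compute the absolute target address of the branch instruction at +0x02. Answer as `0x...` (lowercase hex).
[02] 87 fe → 0x87fe
  op=0x87fe>>11=0x10 ⇒ jmp (J)
  imm@[10:0]=0x7fe (s11→-2) ⇒ #-2
  target = base 0x9a78 + off 0x02 + 2 + imm -2 = 0x9a7a

0x9a7a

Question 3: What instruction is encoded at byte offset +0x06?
off 0x06: read 20 20 as big → 0x2020
  top 5b → 0x4 → band [RR]
  rd: (w>>8)&0x7=0x0 → ax
  rs: (w>>5)&0x7=0x1 → bx

band ax, bx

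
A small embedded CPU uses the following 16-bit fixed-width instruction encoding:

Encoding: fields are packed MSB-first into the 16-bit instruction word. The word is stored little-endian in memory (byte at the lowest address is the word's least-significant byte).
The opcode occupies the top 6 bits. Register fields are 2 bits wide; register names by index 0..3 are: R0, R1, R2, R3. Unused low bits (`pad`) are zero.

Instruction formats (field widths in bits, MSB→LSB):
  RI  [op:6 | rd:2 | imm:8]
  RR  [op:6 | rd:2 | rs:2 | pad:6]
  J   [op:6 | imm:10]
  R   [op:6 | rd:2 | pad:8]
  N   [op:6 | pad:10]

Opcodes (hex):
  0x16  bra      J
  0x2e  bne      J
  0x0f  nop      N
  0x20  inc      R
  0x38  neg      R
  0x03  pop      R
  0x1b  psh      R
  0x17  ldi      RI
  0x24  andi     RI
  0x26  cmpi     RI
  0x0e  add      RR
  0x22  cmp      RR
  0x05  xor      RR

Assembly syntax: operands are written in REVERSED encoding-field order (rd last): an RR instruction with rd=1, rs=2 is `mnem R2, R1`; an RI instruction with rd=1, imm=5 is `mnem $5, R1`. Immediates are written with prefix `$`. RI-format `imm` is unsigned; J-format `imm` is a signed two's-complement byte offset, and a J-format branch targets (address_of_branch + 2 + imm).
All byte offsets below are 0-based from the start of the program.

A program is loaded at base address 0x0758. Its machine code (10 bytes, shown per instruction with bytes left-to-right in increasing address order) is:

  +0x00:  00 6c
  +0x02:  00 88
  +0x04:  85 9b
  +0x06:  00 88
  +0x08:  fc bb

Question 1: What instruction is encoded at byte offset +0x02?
@+02  little-endian(00 88) = 0x8800
  top 6b → 0x22 → cmp [RR]
  rd@[9:8]=0x0 ⇒ R0
  rs@[7:6]=0x0 ⇒ R0

cmp R0, R0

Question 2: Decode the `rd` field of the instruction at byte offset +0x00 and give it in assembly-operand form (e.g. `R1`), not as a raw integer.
R0

[00] 00 6c → 0x6c00
  op=0x6c00>>10=0x1b ⇒ psh (R)
  rd@[9:8]=0x0 ⇒ R0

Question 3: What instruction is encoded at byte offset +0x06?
cmp R0, R0

[06] 00 88 → 0x8800
  op=0x8800>>10=0x22 ⇒ cmp (RR)
  [9:8] rd=0 = R0
  [7:6] rs=0 = R0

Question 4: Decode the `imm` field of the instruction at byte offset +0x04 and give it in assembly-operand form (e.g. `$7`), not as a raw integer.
+0x04: 85 9b ⇒ word 0x9b85 (little)
  opcode bits[15:10]=0x26: cmpi/RI
  rd@[9:8]=0x3 ⇒ R3
  imm@[7:0]=0x85 ⇒ $133

$133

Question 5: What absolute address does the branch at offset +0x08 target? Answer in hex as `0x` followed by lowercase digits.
+0x08: fc bb ⇒ word 0xbbfc (little)
  op=0xbbfc>>10=0x2e ⇒ bne (J)
  imm@[9:0]=0x3fc (s10→-4) ⇒ $-4
  target = base 0x0758 + off 0x08 + 2 + imm -4 = 0x075e

0x075e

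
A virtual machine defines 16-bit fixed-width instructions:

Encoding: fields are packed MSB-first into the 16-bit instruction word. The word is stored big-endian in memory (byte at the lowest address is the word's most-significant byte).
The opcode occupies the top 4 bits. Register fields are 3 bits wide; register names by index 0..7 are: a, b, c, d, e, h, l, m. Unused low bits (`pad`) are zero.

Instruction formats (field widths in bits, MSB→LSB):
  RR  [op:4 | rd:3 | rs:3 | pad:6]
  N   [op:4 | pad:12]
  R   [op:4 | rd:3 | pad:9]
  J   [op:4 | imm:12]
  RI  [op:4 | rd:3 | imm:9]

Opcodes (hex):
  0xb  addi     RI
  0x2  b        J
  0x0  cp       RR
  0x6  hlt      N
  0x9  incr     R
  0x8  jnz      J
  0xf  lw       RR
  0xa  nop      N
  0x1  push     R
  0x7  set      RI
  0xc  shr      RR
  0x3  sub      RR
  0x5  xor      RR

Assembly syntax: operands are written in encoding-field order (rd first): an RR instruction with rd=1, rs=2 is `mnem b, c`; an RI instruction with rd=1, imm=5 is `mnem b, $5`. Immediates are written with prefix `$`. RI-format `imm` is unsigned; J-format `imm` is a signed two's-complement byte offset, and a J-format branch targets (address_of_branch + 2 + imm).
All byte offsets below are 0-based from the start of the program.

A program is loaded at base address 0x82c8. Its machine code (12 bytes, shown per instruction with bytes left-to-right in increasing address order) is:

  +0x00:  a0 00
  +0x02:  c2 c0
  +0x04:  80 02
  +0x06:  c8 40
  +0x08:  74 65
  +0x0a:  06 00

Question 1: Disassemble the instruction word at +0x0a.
off 0x0a: read 06 00 as big → 0x0600
  top 4b → 0x0 → cp [RR]
  [11:9] rd=3 = d
  [8:6] rs=0 = a

cp d, a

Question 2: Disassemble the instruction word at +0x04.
jnz $2

+0x04: 80 02 ⇒ word 0x8002 (big)
  top 4b → 0x8 → jnz [J]
  imm: (w>>0)&0xfff=0x2 → $2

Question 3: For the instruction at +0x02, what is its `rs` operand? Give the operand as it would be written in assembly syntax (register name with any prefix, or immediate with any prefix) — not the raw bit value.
d

[02] c2 c0 → 0xc2c0
  opcode bits[15:12]=0xc: shr/RR
  rd: (w>>9)&0x7=0x1 → b
  rs: (w>>6)&0x7=0x3 → d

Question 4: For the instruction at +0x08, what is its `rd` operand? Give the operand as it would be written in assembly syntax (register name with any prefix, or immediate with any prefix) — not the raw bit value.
+0x08: 74 65 ⇒ word 0x7465 (big)
  opcode bits[15:12]=0x7: set/RI
  rd@[11:9]=0x2 ⇒ c
  imm@[8:0]=0x65 ⇒ $101

c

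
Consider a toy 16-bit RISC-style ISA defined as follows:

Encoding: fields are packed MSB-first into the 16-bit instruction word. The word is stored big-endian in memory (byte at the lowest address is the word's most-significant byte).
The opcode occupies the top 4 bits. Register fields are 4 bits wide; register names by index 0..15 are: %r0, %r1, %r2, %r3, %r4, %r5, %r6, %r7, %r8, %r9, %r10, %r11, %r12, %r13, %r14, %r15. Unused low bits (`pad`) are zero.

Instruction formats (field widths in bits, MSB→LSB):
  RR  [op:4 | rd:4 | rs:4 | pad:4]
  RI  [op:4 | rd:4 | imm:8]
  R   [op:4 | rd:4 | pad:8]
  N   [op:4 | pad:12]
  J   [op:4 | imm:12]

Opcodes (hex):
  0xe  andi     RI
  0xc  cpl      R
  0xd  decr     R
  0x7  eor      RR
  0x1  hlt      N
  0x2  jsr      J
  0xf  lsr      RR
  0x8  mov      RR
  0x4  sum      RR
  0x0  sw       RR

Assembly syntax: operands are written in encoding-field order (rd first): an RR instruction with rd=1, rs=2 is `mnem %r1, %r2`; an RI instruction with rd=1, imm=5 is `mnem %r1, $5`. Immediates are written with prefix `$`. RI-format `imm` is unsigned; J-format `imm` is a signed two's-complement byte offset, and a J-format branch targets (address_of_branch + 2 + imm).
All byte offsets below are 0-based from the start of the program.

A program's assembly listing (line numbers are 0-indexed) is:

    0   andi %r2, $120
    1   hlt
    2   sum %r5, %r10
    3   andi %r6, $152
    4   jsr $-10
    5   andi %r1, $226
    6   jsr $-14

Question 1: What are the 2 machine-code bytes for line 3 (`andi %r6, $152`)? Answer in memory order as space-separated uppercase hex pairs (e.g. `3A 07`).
3. andi fields op=0xe:4|rd=6:4|imm=152:8 → word e698h → e6 98

E6 98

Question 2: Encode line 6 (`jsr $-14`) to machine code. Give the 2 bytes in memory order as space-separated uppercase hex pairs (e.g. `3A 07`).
6. jsr fields op=0x2:4|imm=-14:12 → word 2ff2h → 2f f2

2F F2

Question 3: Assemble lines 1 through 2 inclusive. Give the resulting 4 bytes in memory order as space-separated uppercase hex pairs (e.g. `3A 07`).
10 00 45 A0

1. hlt fields op=0x1:4|pad=0:12 → word 1000h → 10 00
2. sum fields op=0x4:4|rd=5:4|rs=10:4|pad=0:4 → word 45a0h → 45 a0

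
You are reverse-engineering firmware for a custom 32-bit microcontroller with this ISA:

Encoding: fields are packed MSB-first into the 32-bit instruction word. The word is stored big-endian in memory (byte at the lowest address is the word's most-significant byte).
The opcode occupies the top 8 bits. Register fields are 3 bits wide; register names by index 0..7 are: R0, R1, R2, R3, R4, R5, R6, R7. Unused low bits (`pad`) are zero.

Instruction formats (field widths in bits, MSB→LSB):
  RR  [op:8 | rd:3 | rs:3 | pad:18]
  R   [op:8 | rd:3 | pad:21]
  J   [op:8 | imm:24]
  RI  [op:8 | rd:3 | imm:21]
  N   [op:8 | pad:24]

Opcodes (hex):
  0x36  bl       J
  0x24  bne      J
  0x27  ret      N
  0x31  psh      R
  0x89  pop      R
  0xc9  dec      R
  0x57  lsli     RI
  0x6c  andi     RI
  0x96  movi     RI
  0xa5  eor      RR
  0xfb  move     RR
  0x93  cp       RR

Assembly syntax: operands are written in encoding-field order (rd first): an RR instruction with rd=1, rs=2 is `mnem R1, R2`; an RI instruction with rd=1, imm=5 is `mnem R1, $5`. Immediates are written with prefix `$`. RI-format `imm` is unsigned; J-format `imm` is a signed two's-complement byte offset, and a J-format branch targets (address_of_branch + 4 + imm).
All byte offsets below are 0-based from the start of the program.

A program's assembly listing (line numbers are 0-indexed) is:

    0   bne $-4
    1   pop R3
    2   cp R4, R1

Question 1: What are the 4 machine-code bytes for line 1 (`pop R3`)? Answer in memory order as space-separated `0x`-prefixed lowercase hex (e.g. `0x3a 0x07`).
line 1 (pop): pack op=0x89:8|rd=3:3|pad=0:21 = 0x89600000; big→ 89 60 00 00

0x89 0x60 0x00 0x00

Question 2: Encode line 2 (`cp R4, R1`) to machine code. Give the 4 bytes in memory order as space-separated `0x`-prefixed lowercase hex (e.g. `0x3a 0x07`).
0x93 0x84 0x00 0x00

2. cp fields op=0x93:8|rd=4:3|rs=1:3|pad=0:18 → word 93840000h → 93 84 00 00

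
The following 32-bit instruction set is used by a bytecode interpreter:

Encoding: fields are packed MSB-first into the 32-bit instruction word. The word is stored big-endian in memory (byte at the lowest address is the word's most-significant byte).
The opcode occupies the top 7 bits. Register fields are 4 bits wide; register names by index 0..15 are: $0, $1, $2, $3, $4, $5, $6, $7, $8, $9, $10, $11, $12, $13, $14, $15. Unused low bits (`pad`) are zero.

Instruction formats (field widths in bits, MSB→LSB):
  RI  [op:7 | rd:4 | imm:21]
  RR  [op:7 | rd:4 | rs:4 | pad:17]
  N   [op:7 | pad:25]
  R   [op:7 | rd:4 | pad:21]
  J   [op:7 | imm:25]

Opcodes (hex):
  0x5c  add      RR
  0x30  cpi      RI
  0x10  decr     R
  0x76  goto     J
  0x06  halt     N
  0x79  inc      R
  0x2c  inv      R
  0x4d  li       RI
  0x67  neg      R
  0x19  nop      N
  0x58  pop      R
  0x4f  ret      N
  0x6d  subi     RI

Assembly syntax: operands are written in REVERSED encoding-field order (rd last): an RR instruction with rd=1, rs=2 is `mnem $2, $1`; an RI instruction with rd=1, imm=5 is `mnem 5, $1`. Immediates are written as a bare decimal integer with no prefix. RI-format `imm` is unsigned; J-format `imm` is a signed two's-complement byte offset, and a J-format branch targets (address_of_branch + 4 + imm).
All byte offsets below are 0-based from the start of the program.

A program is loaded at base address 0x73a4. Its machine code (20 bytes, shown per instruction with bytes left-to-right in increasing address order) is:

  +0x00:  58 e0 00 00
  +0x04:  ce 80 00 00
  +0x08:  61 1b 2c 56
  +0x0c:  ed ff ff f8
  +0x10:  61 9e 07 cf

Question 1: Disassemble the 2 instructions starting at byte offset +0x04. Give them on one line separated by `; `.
neg $4; cpi 1780822, $8

[04] ce 80 00 00 → 0xce800000
  top 7b → 0x67 → neg [R]
  rd: (w>>21)&0xf=0x4 → $4
[08] 61 1b 2c 56 → 0x611b2c56
  top 7b → 0x30 → cpi [RI]
  rd: (w>>21)&0xf=0x8 → $8
  imm: (w>>0)&0x1fffff=0x1b2c56 → 1780822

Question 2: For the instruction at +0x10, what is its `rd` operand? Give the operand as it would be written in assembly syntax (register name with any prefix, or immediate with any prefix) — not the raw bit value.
@+10  big-endian(61 9e 07 cf) = 0x619e07cf
  opcode bits[31:25]=0x30: cpi/RI
  [24:21] rd=12 = $12
  [20:0] imm=1968079 = 1968079

$12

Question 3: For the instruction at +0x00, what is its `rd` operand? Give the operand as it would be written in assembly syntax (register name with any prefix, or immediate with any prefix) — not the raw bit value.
off 0x00: read 58 e0 00 00 as big → 0x58e00000
  opcode bits[31:25]=0x2c: inv/R
  rd@[24:21]=0x7 ⇒ $7

$7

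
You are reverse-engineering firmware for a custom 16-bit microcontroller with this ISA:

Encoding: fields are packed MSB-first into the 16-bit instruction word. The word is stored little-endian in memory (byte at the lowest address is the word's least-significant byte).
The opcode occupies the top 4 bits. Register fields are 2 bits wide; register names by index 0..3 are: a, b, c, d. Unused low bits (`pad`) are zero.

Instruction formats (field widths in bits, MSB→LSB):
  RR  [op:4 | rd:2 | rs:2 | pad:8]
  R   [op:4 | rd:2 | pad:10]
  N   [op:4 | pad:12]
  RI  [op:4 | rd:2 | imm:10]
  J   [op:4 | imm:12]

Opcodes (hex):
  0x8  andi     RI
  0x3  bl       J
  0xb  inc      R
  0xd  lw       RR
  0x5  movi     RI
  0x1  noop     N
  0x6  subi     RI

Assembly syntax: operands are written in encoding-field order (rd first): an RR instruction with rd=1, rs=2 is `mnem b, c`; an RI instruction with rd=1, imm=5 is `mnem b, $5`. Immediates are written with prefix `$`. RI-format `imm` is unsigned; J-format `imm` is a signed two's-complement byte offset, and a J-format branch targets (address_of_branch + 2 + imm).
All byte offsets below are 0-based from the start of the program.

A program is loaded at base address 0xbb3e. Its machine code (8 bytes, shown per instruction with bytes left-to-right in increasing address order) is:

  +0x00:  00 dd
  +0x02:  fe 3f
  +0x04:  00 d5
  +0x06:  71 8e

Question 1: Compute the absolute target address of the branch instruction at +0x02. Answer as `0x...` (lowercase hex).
+0x02: fe 3f ⇒ word 0x3ffe (little)
  top 4b → 0x3 → bl [J]
  imm@[11:0]=0xffe (s12→-2) ⇒ $-2
  target = base 0xbb3e + off 0x02 + 2 + imm -2 = 0xbb40

0xbb40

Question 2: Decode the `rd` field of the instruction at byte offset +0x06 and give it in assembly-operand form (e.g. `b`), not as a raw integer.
[06] 71 8e → 0x8e71
  top 4b → 0x8 → andi [RI]
  rd@[11:10]=0x3 ⇒ d
  imm@[9:0]=0x271 ⇒ $625

d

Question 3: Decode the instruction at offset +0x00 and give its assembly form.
lw d, b

[00] 00 dd → 0xdd00
  opcode bits[15:12]=0xd: lw/RR
  rd: (w>>10)&0x3=0x3 → d
  rs: (w>>8)&0x3=0x1 → b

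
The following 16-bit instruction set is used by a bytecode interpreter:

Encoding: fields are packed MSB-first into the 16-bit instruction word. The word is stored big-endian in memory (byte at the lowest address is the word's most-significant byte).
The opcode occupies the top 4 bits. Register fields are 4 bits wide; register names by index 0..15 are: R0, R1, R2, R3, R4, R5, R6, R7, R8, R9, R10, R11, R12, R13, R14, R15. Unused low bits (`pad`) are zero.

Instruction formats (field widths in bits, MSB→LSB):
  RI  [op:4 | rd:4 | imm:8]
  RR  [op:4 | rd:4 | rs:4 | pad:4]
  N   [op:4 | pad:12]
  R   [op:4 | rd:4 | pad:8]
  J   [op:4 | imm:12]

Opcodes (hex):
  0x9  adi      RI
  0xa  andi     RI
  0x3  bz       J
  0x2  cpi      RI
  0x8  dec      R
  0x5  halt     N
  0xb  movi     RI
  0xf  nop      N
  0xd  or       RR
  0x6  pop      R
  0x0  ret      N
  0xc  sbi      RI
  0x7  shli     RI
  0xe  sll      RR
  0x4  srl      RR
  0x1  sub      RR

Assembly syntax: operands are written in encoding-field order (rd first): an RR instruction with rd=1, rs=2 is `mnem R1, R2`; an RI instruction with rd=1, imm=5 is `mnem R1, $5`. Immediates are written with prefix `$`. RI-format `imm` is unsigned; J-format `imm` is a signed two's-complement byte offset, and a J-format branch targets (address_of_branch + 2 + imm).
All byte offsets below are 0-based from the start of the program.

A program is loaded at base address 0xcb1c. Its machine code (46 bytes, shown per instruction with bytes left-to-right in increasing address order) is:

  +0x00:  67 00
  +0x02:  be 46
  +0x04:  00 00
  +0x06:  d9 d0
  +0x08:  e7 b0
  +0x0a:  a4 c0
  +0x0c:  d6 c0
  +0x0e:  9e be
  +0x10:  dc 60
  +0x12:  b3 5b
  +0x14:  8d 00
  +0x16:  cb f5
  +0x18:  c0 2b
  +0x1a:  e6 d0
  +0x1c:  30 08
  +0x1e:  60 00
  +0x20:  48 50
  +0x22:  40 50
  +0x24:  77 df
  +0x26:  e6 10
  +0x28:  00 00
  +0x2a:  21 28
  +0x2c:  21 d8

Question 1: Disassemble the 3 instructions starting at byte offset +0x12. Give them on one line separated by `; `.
@+12  big-endian(b3 5b) = 0xb35b
  top 4b → 0xb → movi [RI]
  rd@[11:8]=0x3 ⇒ R3
  imm@[7:0]=0x5b ⇒ $91
@+14  big-endian(8d 00) = 0x8d00
  top 4b → 0x8 → dec [R]
  rd@[11:8]=0xd ⇒ R13
@+16  big-endian(cb f5) = 0xcbf5
  top 4b → 0xc → sbi [RI]
  rd@[11:8]=0xb ⇒ R11
  imm@[7:0]=0xf5 ⇒ $245

movi R3, $91; dec R13; sbi R11, $245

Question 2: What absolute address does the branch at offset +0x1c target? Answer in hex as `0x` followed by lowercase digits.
@+1c  big-endian(30 08) = 0x3008
  top 4b → 0x3 → bz [J]
  [11:0] imm=8 = $8
  target = base 0xcb1c + off 0x1c + 2 + imm 8 = 0xcb42

0xcb42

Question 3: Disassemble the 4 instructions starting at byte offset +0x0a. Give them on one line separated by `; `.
+0x0a: a4 c0 ⇒ word 0xa4c0 (big)
  top 4b → 0xa → andi [RI]
  rd@[11:8]=0x4 ⇒ R4
  imm@[7:0]=0xc0 ⇒ $192
+0x0c: d6 c0 ⇒ word 0xd6c0 (big)
  top 4b → 0xd → or [RR]
  rd@[11:8]=0x6 ⇒ R6
  rs@[7:4]=0xc ⇒ R12
+0x0e: 9e be ⇒ word 0x9ebe (big)
  top 4b → 0x9 → adi [RI]
  rd@[11:8]=0xe ⇒ R14
  imm@[7:0]=0xbe ⇒ $190
+0x10: dc 60 ⇒ word 0xdc60 (big)
  top 4b → 0xd → or [RR]
  rd@[11:8]=0xc ⇒ R12
  rs@[7:4]=0x6 ⇒ R6

andi R4, $192; or R6, R12; adi R14, $190; or R12, R6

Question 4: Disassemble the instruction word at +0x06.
or R9, R13

[06] d9 d0 → 0xd9d0
  op=0xd9d0>>12=0xd ⇒ or (RR)
  rd: (w>>8)&0xf=0x9 → R9
  rs: (w>>4)&0xf=0xd → R13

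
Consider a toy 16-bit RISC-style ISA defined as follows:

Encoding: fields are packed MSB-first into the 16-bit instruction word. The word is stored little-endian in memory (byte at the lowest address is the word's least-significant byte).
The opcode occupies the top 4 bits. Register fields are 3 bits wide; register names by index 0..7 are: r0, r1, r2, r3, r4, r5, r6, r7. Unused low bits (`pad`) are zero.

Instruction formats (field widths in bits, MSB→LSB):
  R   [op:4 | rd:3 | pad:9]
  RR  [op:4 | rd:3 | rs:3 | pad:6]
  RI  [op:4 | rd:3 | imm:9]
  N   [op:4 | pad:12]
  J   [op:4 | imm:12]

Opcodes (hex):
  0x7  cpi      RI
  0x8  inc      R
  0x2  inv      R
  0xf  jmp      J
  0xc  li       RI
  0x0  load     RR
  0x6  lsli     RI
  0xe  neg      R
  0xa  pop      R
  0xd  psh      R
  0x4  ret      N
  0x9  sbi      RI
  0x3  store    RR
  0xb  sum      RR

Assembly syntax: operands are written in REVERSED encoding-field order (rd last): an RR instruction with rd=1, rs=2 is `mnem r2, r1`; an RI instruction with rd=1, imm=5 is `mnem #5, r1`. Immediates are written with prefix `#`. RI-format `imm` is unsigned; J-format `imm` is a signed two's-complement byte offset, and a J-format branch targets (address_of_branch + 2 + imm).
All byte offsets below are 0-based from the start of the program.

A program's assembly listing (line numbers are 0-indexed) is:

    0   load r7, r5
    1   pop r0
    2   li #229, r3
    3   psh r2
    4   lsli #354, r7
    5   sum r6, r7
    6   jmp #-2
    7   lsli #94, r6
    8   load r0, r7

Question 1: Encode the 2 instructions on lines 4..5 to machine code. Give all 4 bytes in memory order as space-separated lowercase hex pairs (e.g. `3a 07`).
62 6f 80 bf

4. lsli fields op=0x6:4|rd=7:3|imm=354:9 → word 6f62h → 62 6f
5. sum fields op=0xb:4|rd=7:3|rs=6:3|pad=0:6 → word bf80h → 80 bf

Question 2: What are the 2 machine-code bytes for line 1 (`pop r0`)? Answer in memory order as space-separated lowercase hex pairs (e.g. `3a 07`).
1. pop fields op=0xa:4|rd=0:3|pad=0:9 → word a000h → 00 a0

00 a0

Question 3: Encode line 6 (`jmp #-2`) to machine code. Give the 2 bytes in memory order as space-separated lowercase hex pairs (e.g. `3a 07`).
fe ff

L6: jmp op=0xf:4|imm=-2:12 ⇒ 0xfffe ⇒ little fe ff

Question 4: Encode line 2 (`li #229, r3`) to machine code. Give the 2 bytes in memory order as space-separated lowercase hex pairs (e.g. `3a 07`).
e5 c6

2. li fields op=0xc:4|rd=3:3|imm=229:9 → word c6e5h → e5 c6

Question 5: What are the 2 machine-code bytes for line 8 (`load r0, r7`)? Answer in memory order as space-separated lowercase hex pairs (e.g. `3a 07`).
8. load fields op=0x0:4|rd=7:3|rs=0:3|pad=0:6 → word 0e00h → 00 0e

00 0e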